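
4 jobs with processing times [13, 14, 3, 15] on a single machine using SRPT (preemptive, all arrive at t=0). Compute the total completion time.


Since all jobs arrive at t=0, SRPT equals SPT ordering.
SPT order: [3, 13, 14, 15]
Completion times:
  Job 1: p=3, C=3
  Job 2: p=13, C=16
  Job 3: p=14, C=30
  Job 4: p=15, C=45
Total completion time = 3 + 16 + 30 + 45 = 94

94


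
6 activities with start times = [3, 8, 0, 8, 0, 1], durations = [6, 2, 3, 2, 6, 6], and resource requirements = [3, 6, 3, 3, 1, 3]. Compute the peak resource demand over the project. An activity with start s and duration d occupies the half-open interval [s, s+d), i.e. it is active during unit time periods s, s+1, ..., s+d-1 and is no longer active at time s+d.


Each activity i is active on [start_i, start_i + duration_i).
Compute total resource usage per time slot:
  t=0: active resources = [3, 1], total = 4
  t=1: active resources = [3, 1, 3], total = 7
  t=2: active resources = [3, 1, 3], total = 7
  t=3: active resources = [3, 1, 3], total = 7
  t=4: active resources = [3, 1, 3], total = 7
  t=5: active resources = [3, 1, 3], total = 7
  t=6: active resources = [3, 3], total = 6
  t=7: active resources = [3], total = 3
  t=8: active resources = [3, 6, 3], total = 12
  t=9: active resources = [6, 3], total = 9
Peak resource demand = 12

12


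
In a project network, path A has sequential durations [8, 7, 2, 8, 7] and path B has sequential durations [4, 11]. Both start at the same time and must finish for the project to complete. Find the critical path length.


Path A total = 8 + 7 + 2 + 8 + 7 = 32
Path B total = 4 + 11 = 15
Critical path = longest path = max(32, 15) = 32

32


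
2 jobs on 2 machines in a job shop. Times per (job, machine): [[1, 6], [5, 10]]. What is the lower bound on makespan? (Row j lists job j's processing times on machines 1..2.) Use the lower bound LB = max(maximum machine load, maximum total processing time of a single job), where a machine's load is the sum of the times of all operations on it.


Machine loads:
  Machine 1: 1 + 5 = 6
  Machine 2: 6 + 10 = 16
Max machine load = 16
Job totals:
  Job 1: 7
  Job 2: 15
Max job total = 15
Lower bound = max(16, 15) = 16

16


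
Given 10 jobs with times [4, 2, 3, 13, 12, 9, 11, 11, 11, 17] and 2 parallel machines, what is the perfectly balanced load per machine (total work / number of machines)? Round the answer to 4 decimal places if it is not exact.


Total processing time = 4 + 2 + 3 + 13 + 12 + 9 + 11 + 11 + 11 + 17 = 93
Number of machines = 2
Ideal balanced load = 93 / 2 = 46.5

46.5


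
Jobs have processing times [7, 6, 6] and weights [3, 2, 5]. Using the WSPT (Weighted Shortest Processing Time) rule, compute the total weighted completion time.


Compute p/w ratios and sort ascending (WSPT): [(6, 5), (7, 3), (6, 2)]
Compute weighted completion times:
  Job (p=6,w=5): C=6, w*C=5*6=30
  Job (p=7,w=3): C=13, w*C=3*13=39
  Job (p=6,w=2): C=19, w*C=2*19=38
Total weighted completion time = 107

107


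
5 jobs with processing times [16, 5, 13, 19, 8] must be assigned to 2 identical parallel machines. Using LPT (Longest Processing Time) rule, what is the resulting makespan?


Sort jobs in decreasing order (LPT): [19, 16, 13, 8, 5]
Assign each job to the least loaded machine:
  Machine 1: jobs [19, 8, 5], load = 32
  Machine 2: jobs [16, 13], load = 29
Makespan = max load = 32

32


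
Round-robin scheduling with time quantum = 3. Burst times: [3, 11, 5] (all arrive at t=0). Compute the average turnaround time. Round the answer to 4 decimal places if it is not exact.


Time quantum = 3
Execution trace:
  J1 runs 3 units, time = 3
  J2 runs 3 units, time = 6
  J3 runs 3 units, time = 9
  J2 runs 3 units, time = 12
  J3 runs 2 units, time = 14
  J2 runs 3 units, time = 17
  J2 runs 2 units, time = 19
Finish times: [3, 19, 14]
Average turnaround = 36/3 = 12.0

12.0


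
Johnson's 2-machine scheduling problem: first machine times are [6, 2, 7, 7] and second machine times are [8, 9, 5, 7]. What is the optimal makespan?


Apply Johnson's rule:
  Group 1 (a <= b): [(2, 2, 9), (1, 6, 8), (4, 7, 7)]
  Group 2 (a > b): [(3, 7, 5)]
Optimal job order: [2, 1, 4, 3]
Schedule:
  Job 2: M1 done at 2, M2 done at 11
  Job 1: M1 done at 8, M2 done at 19
  Job 4: M1 done at 15, M2 done at 26
  Job 3: M1 done at 22, M2 done at 31
Makespan = 31

31


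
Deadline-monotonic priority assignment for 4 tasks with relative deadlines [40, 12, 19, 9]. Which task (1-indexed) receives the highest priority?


Sort tasks by relative deadline (ascending):
  Task 4: deadline = 9
  Task 2: deadline = 12
  Task 3: deadline = 19
  Task 1: deadline = 40
Priority order (highest first): [4, 2, 3, 1]
Highest priority task = 4

4


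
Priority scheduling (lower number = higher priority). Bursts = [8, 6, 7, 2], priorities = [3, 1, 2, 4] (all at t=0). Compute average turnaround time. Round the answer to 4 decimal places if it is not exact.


Sort by priority (ascending = highest first):
Order: [(1, 6), (2, 7), (3, 8), (4, 2)]
Completion times:
  Priority 1, burst=6, C=6
  Priority 2, burst=7, C=13
  Priority 3, burst=8, C=21
  Priority 4, burst=2, C=23
Average turnaround = 63/4 = 15.75

15.75


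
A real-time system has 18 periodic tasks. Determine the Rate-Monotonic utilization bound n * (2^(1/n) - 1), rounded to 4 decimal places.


Compute 2^(1/18) = 1.0392592260
Subtract 1: 1.0392592260 - 1 = 0.0392592260
Multiply by n: 18 * 0.0392592260 = 0.7066660680
Round to 4 dp: 0.7067

0.7067


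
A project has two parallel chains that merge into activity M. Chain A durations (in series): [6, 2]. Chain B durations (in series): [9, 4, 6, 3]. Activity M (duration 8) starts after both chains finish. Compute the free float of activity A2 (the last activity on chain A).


ES(A2) = sum of predecessors on chain A = 6
EF(A2) = ES + duration = 6 + 2 = 8
Successor of A2 is M. ES(M) = max(sum(A), sum(B)) = max(8, 22) = 22
Free float = ES(successor) - EF(current) = 22 - 8 = 14

14


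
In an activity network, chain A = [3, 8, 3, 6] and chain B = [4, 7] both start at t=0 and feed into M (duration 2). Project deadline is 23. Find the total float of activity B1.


Forward pass: ES(B1) = sum of predecessors on chain B = 0
EF = ES + duration = 0 + 4 = 4
Backward pass: LF(M) = deadline = 23; LS(M) = 23 - 2 = 21
LF(B1) = LS(M) - sum(successors on chain B) = 21 - 7 = 14
LS = LF - duration = 14 - 4 = 10
Total float = LS - ES = 10 - 0 = 10

10


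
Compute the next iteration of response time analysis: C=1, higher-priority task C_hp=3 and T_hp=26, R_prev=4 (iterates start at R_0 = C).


R_next = C + ceil(R_prev / T_hp) * C_hp
ceil(4 / 26) = ceil(0.1538) = 1
Interference = 1 * 3 = 3
R_next = 1 + 3 = 4
R_next = R_prev, so the iteration has converged (response time = 4).

4


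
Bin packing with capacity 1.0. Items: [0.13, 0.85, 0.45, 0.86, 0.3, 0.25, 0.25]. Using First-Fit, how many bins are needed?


Place items sequentially using First-Fit:
  Item 0.13 -> new Bin 1
  Item 0.85 -> Bin 1 (now 0.98)
  Item 0.45 -> new Bin 2
  Item 0.86 -> new Bin 3
  Item 0.3 -> Bin 2 (now 0.75)
  Item 0.25 -> Bin 2 (now 1.0)
  Item 0.25 -> new Bin 4
Total bins used = 4

4


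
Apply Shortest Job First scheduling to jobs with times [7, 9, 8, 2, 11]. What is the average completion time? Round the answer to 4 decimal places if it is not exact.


SJF order (ascending): [2, 7, 8, 9, 11]
Completion times:
  Job 1: burst=2, C=2
  Job 2: burst=7, C=9
  Job 3: burst=8, C=17
  Job 4: burst=9, C=26
  Job 5: burst=11, C=37
Average completion = 91/5 = 18.2

18.2


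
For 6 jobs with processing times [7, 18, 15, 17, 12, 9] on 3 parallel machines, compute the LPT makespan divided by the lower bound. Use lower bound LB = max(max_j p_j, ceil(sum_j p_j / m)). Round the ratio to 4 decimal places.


LPT order: [18, 17, 15, 12, 9, 7]
Machine loads after assignment: [25, 26, 27]
LPT makespan = 27
Lower bound = max(max_job, ceil(total/3)) = max(18, 26) = 26
Ratio = 27 / 26 = 1.0385

1.0385


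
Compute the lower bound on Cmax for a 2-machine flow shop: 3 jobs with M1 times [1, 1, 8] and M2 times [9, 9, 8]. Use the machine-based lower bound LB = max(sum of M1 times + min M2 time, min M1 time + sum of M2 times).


LB1 = sum(M1 times) + min(M2 times) = 10 + 8 = 18
LB2 = min(M1 times) + sum(M2 times) = 1 + 26 = 27
Lower bound = max(LB1, LB2) = max(18, 27) = 27

27


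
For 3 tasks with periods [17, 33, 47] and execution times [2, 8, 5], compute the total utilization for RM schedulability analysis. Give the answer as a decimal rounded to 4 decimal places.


Compute individual utilizations (exact fractions):
  Task 1: C/T = 2/17 (approx. 0.1176)
  Task 2: C/T = 8/33 (approx. 0.2424)
  Task 3: C/T = 5/47 (approx. 0.1064)
Total utilization U = 2/17 + 8/33 + 5/47 = 12299/26367
Rounded to 4 decimal places: U = 0.4665
RM (Liu & Layland) bound for 3 tasks = 0.779763; compare with U = 12299/26367 (approx. 0.466454)
U <= bound, so schedulable by RM sufficient condition.

0.4665


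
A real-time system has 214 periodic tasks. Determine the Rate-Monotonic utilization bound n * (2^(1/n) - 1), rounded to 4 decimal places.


Compute 2^(1/214) = 1.0032442568
Subtract 1: 1.0032442568 - 1 = 0.0032442568
Multiply by n: 214 * 0.0032442568 = 0.6942709552
Round to 4 dp: 0.6943

0.6943


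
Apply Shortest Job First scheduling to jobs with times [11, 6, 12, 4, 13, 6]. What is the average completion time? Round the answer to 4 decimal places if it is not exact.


SJF order (ascending): [4, 6, 6, 11, 12, 13]
Completion times:
  Job 1: burst=4, C=4
  Job 2: burst=6, C=10
  Job 3: burst=6, C=16
  Job 4: burst=11, C=27
  Job 5: burst=12, C=39
  Job 6: burst=13, C=52
Average completion = 148/6 = 24.6667

24.6667


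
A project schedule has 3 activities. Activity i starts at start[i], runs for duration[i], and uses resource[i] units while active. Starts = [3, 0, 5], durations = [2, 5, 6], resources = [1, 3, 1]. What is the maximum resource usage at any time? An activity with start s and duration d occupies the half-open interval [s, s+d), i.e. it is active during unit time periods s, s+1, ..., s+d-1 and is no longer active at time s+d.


Each activity i is active on [start_i, start_i + duration_i).
Compute total resource usage per time slot:
  t=0: active resources = [3], total = 3
  t=1: active resources = [3], total = 3
  t=2: active resources = [3], total = 3
  t=3: active resources = [1, 3], total = 4
  t=4: active resources = [1, 3], total = 4
  t=5: active resources = [1], total = 1
  t=6: active resources = [1], total = 1
  t=7: active resources = [1], total = 1
  t=8: active resources = [1], total = 1
  t=9: active resources = [1], total = 1
  t=10: active resources = [1], total = 1
Peak resource demand = 4

4


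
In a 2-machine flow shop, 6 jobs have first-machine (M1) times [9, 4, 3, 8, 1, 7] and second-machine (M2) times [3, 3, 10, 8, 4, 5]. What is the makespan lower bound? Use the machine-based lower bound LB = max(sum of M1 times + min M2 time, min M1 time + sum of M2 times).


LB1 = sum(M1 times) + min(M2 times) = 32 + 3 = 35
LB2 = min(M1 times) + sum(M2 times) = 1 + 33 = 34
Lower bound = max(LB1, LB2) = max(35, 34) = 35

35


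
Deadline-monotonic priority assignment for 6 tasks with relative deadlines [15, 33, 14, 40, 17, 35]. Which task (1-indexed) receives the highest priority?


Sort tasks by relative deadline (ascending):
  Task 3: deadline = 14
  Task 1: deadline = 15
  Task 5: deadline = 17
  Task 2: deadline = 33
  Task 6: deadline = 35
  Task 4: deadline = 40
Priority order (highest first): [3, 1, 5, 2, 6, 4]
Highest priority task = 3

3


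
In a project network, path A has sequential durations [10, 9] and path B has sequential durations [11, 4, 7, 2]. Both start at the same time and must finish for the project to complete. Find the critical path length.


Path A total = 10 + 9 = 19
Path B total = 11 + 4 + 7 + 2 = 24
Critical path = longest path = max(19, 24) = 24

24


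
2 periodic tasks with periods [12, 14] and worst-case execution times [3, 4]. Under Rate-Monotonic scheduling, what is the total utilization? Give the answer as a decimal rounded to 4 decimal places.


Compute individual utilizations (exact fractions):
  Task 1: C/T = 3/12 = 1/4 (approx. 0.25)
  Task 2: C/T = 4/14 = 2/7 (approx. 0.2857)
Total utilization U = 1/4 + 2/7 = 15/28
Rounded to 4 decimal places: U = 0.5357
RM (Liu & Layland) bound for 2 tasks = 0.828427; compare with U = 15/28 (approx. 0.535714)
U <= bound, so schedulable by RM sufficient condition.

0.5357


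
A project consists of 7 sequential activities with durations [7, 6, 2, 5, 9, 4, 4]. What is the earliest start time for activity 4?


Activity 4 starts after activities 1 through 3 complete.
Predecessor durations: [7, 6, 2]
ES = 7 + 6 + 2 = 15

15


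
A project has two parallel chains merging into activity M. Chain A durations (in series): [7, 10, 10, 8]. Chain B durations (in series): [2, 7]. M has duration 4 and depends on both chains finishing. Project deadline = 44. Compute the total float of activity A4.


Forward pass: ES(A4) = sum of predecessors on chain A = 27
EF = ES + duration = 27 + 8 = 35
Backward pass: LF(M) = deadline = 44; LS(M) = 44 - 4 = 40
LF(A4) = LS(M) - sum(successors on chain A) = 40 - 0 = 40
LS = LF - duration = 40 - 8 = 32
Total float = LS - ES = 32 - 27 = 5

5


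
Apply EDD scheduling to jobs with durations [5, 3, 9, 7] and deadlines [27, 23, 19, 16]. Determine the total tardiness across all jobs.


Sort by due date (EDD order): [(7, 16), (9, 19), (3, 23), (5, 27)]
Compute completion times and tardiness:
  Job 1: p=7, d=16, C=7, tardiness=max(0,7-16)=0
  Job 2: p=9, d=19, C=16, tardiness=max(0,16-19)=0
  Job 3: p=3, d=23, C=19, tardiness=max(0,19-23)=0
  Job 4: p=5, d=27, C=24, tardiness=max(0,24-27)=0
Total tardiness = 0

0


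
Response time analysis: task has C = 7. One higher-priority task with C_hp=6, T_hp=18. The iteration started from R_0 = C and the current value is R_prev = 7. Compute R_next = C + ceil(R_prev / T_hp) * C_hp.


R_next = C + ceil(R_prev / T_hp) * C_hp
ceil(7 / 18) = ceil(0.3889) = 1
Interference = 1 * 6 = 6
R_next = 7 + 6 = 13

13


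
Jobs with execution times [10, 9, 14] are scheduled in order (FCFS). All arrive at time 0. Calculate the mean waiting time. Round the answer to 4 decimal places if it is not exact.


FCFS order (as given): [10, 9, 14]
Waiting times:
  Job 1: wait = 0
  Job 2: wait = 10
  Job 3: wait = 19
Sum of waiting times = 29
Average waiting time = 29/3 = 9.6667

9.6667


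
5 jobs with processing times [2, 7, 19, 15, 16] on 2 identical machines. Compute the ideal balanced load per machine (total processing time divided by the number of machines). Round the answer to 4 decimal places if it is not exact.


Total processing time = 2 + 7 + 19 + 15 + 16 = 59
Number of machines = 2
Ideal balanced load = 59 / 2 = 29.5

29.5


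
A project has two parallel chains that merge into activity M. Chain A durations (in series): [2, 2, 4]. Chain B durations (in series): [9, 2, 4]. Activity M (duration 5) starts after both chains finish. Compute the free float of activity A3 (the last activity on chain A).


ES(A3) = sum of predecessors on chain A = 4
EF(A3) = ES + duration = 4 + 4 = 8
Successor of A3 is M. ES(M) = max(sum(A), sum(B)) = max(8, 15) = 15
Free float = ES(successor) - EF(current) = 15 - 8 = 7

7


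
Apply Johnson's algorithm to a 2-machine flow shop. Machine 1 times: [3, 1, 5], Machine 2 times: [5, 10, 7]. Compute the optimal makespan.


Apply Johnson's rule:
  Group 1 (a <= b): [(2, 1, 10), (1, 3, 5), (3, 5, 7)]
  Group 2 (a > b): []
Optimal job order: [2, 1, 3]
Schedule:
  Job 2: M1 done at 1, M2 done at 11
  Job 1: M1 done at 4, M2 done at 16
  Job 3: M1 done at 9, M2 done at 23
Makespan = 23

23


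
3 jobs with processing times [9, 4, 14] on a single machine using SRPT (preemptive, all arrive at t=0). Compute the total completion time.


Since all jobs arrive at t=0, SRPT equals SPT ordering.
SPT order: [4, 9, 14]
Completion times:
  Job 1: p=4, C=4
  Job 2: p=9, C=13
  Job 3: p=14, C=27
Total completion time = 4 + 13 + 27 = 44

44


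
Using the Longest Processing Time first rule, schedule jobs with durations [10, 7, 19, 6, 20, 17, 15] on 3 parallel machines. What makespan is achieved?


Sort jobs in decreasing order (LPT): [20, 19, 17, 15, 10, 7, 6]
Assign each job to the least loaded machine:
  Machine 1: jobs [20, 7, 6], load = 33
  Machine 2: jobs [19, 10], load = 29
  Machine 3: jobs [17, 15], load = 32
Makespan = max load = 33

33


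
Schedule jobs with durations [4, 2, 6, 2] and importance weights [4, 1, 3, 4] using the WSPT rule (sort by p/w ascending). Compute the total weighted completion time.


Compute p/w ratios and sort ascending (WSPT): [(2, 4), (4, 4), (2, 1), (6, 3)]
Compute weighted completion times:
  Job (p=2,w=4): C=2, w*C=4*2=8
  Job (p=4,w=4): C=6, w*C=4*6=24
  Job (p=2,w=1): C=8, w*C=1*8=8
  Job (p=6,w=3): C=14, w*C=3*14=42
Total weighted completion time = 82

82


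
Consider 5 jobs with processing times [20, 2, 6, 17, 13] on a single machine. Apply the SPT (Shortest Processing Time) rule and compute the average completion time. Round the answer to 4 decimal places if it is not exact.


Sort jobs by processing time (SPT order): [2, 6, 13, 17, 20]
Compute completion times sequentially:
  Job 1: processing = 2, completes at 2
  Job 2: processing = 6, completes at 8
  Job 3: processing = 13, completes at 21
  Job 4: processing = 17, completes at 38
  Job 5: processing = 20, completes at 58
Sum of completion times = 127
Average completion time = 127/5 = 25.4

25.4


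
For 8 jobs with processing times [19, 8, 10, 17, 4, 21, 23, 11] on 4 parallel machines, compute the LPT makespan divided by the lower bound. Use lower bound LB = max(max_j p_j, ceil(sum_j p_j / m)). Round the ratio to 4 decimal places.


LPT order: [23, 21, 19, 17, 11, 10, 8, 4]
Machine loads after assignment: [27, 29, 29, 28]
LPT makespan = 29
Lower bound = max(max_job, ceil(total/4)) = max(23, 29) = 29
Ratio = 29 / 29 = 1.0

1.0


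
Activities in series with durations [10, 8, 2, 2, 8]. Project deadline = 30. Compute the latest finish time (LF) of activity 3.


LF(activity 3) = deadline - sum of successor durations
Successors: activities 4 through 5 with durations [2, 8]
Sum of successor durations = 10
LF = 30 - 10 = 20

20


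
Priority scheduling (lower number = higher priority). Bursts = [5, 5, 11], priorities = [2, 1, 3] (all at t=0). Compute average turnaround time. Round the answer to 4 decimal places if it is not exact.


Sort by priority (ascending = highest first):
Order: [(1, 5), (2, 5), (3, 11)]
Completion times:
  Priority 1, burst=5, C=5
  Priority 2, burst=5, C=10
  Priority 3, burst=11, C=21
Average turnaround = 36/3 = 12.0

12.0


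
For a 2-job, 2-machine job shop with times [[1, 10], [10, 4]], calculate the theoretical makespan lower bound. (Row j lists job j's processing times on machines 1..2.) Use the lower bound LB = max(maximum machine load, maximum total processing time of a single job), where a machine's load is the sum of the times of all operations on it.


Machine loads:
  Machine 1: 1 + 10 = 11
  Machine 2: 10 + 4 = 14
Max machine load = 14
Job totals:
  Job 1: 11
  Job 2: 14
Max job total = 14
Lower bound = max(14, 14) = 14

14


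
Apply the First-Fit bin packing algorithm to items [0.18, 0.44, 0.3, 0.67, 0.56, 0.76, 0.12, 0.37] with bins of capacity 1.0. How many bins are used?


Place items sequentially using First-Fit:
  Item 0.18 -> new Bin 1
  Item 0.44 -> Bin 1 (now 0.62)
  Item 0.3 -> Bin 1 (now 0.92)
  Item 0.67 -> new Bin 2
  Item 0.56 -> new Bin 3
  Item 0.76 -> new Bin 4
  Item 0.12 -> Bin 2 (now 0.79)
  Item 0.37 -> Bin 3 (now 0.93)
Total bins used = 4

4


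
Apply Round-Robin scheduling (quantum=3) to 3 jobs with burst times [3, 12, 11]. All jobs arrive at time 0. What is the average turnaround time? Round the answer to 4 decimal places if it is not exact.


Time quantum = 3
Execution trace:
  J1 runs 3 units, time = 3
  J2 runs 3 units, time = 6
  J3 runs 3 units, time = 9
  J2 runs 3 units, time = 12
  J3 runs 3 units, time = 15
  J2 runs 3 units, time = 18
  J3 runs 3 units, time = 21
  J2 runs 3 units, time = 24
  J3 runs 2 units, time = 26
Finish times: [3, 24, 26]
Average turnaround = 53/3 = 17.6667

17.6667


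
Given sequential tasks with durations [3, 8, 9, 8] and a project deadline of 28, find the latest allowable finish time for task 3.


LF(activity 3) = deadline - sum of successor durations
Successors: activities 4 through 4 with durations [8]
Sum of successor durations = 8
LF = 28 - 8 = 20

20


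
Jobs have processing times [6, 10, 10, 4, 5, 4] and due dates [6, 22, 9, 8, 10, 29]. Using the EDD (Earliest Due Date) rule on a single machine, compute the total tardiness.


Sort by due date (EDD order): [(6, 6), (4, 8), (10, 9), (5, 10), (10, 22), (4, 29)]
Compute completion times and tardiness:
  Job 1: p=6, d=6, C=6, tardiness=max(0,6-6)=0
  Job 2: p=4, d=8, C=10, tardiness=max(0,10-8)=2
  Job 3: p=10, d=9, C=20, tardiness=max(0,20-9)=11
  Job 4: p=5, d=10, C=25, tardiness=max(0,25-10)=15
  Job 5: p=10, d=22, C=35, tardiness=max(0,35-22)=13
  Job 6: p=4, d=29, C=39, tardiness=max(0,39-29)=10
Total tardiness = 51

51


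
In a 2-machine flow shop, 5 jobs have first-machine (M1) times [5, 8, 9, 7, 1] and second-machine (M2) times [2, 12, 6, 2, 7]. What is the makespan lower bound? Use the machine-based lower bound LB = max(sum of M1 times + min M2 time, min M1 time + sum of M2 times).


LB1 = sum(M1 times) + min(M2 times) = 30 + 2 = 32
LB2 = min(M1 times) + sum(M2 times) = 1 + 29 = 30
Lower bound = max(LB1, LB2) = max(32, 30) = 32

32


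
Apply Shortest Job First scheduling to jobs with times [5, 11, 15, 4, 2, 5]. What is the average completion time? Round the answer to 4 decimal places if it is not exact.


SJF order (ascending): [2, 4, 5, 5, 11, 15]
Completion times:
  Job 1: burst=2, C=2
  Job 2: burst=4, C=6
  Job 3: burst=5, C=11
  Job 4: burst=5, C=16
  Job 5: burst=11, C=27
  Job 6: burst=15, C=42
Average completion = 104/6 = 17.3333

17.3333


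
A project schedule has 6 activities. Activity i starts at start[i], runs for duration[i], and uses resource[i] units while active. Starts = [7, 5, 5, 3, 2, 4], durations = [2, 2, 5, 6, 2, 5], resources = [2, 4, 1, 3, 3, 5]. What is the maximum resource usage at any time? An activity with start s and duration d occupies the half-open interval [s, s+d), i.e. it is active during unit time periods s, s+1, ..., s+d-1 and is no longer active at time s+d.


Each activity i is active on [start_i, start_i + duration_i).
Compute total resource usage per time slot:
  t=0: active resources = [], total = 0
  t=1: active resources = [], total = 0
  t=2: active resources = [3], total = 3
  t=3: active resources = [3, 3], total = 6
  t=4: active resources = [3, 5], total = 8
  t=5: active resources = [4, 1, 3, 5], total = 13
  t=6: active resources = [4, 1, 3, 5], total = 13
  t=7: active resources = [2, 1, 3, 5], total = 11
  t=8: active resources = [2, 1, 3, 5], total = 11
  t=9: active resources = [1], total = 1
Peak resource demand = 13

13


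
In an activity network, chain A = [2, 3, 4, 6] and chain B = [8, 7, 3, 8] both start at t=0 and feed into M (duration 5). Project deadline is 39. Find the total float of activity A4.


Forward pass: ES(A4) = sum of predecessors on chain A = 9
EF = ES + duration = 9 + 6 = 15
Backward pass: LF(M) = deadline = 39; LS(M) = 39 - 5 = 34
LF(A4) = LS(M) - sum(successors on chain A) = 34 - 0 = 34
LS = LF - duration = 34 - 6 = 28
Total float = LS - ES = 28 - 9 = 19

19


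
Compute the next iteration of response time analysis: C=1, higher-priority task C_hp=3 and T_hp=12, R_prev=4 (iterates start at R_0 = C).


R_next = C + ceil(R_prev / T_hp) * C_hp
ceil(4 / 12) = ceil(0.3333) = 1
Interference = 1 * 3 = 3
R_next = 1 + 3 = 4
R_next = R_prev, so the iteration has converged (response time = 4).

4


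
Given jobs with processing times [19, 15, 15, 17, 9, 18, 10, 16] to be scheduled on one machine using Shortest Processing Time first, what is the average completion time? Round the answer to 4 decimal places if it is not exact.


Sort jobs by processing time (SPT order): [9, 10, 15, 15, 16, 17, 18, 19]
Compute completion times sequentially:
  Job 1: processing = 9, completes at 9
  Job 2: processing = 10, completes at 19
  Job 3: processing = 15, completes at 34
  Job 4: processing = 15, completes at 49
  Job 5: processing = 16, completes at 65
  Job 6: processing = 17, completes at 82
  Job 7: processing = 18, completes at 100
  Job 8: processing = 19, completes at 119
Sum of completion times = 477
Average completion time = 477/8 = 59.625

59.625


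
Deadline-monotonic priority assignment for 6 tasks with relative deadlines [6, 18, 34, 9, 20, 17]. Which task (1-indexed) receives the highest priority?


Sort tasks by relative deadline (ascending):
  Task 1: deadline = 6
  Task 4: deadline = 9
  Task 6: deadline = 17
  Task 2: deadline = 18
  Task 5: deadline = 20
  Task 3: deadline = 34
Priority order (highest first): [1, 4, 6, 2, 5, 3]
Highest priority task = 1

1


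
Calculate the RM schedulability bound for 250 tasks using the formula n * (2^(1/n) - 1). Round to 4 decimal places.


Compute 2^(1/250) = 1.0027764359
Subtract 1: 1.0027764359 - 1 = 0.0027764359
Multiply by n: 250 * 0.0027764359 = 0.6941089750
Round to 4 dp: 0.6941

0.6941


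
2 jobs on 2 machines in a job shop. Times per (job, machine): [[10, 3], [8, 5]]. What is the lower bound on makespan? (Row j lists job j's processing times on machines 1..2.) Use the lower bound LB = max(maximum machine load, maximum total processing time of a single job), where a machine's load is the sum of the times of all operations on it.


Machine loads:
  Machine 1: 10 + 8 = 18
  Machine 2: 3 + 5 = 8
Max machine load = 18
Job totals:
  Job 1: 13
  Job 2: 13
Max job total = 13
Lower bound = max(18, 13) = 18

18


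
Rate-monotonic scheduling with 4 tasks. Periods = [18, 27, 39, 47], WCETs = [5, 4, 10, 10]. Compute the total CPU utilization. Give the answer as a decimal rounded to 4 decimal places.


Compute individual utilizations (exact fractions):
  Task 1: C/T = 5/18 (approx. 0.2778)
  Task 2: C/T = 4/27 (approx. 0.1481)
  Task 3: C/T = 10/39 (approx. 0.2564)
  Task 4: C/T = 10/47 (approx. 0.2128)
Total utilization U = 5/18 + 4/27 + 10/39 + 10/47 = 29533/32994
Rounded to 4 decimal places: U = 0.8951
RM (Liu & Layland) bound for 4 tasks = 0.756828; compare with U = 29533/32994 (approx. 0.895102)
bound < U <= 1, so the RM sufficient condition is not met (inconclusive; an exact test such as response-time analysis is needed).

0.8951


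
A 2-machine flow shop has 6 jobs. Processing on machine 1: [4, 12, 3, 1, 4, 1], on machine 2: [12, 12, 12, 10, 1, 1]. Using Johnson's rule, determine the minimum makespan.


Apply Johnson's rule:
  Group 1 (a <= b): [(4, 1, 10), (6, 1, 1), (3, 3, 12), (1, 4, 12), (2, 12, 12)]
  Group 2 (a > b): [(5, 4, 1)]
Optimal job order: [4, 6, 3, 1, 2, 5]
Schedule:
  Job 4: M1 done at 1, M2 done at 11
  Job 6: M1 done at 2, M2 done at 12
  Job 3: M1 done at 5, M2 done at 24
  Job 1: M1 done at 9, M2 done at 36
  Job 2: M1 done at 21, M2 done at 48
  Job 5: M1 done at 25, M2 done at 49
Makespan = 49

49


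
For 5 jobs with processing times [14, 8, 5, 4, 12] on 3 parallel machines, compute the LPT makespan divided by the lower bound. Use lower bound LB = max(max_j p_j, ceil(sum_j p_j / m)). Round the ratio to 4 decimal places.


LPT order: [14, 12, 8, 5, 4]
Machine loads after assignment: [14, 16, 13]
LPT makespan = 16
Lower bound = max(max_job, ceil(total/3)) = max(14, 15) = 15
Ratio = 16 / 15 = 1.0667

1.0667


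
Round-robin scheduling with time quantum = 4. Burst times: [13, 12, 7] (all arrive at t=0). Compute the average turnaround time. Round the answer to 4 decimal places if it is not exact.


Time quantum = 4
Execution trace:
  J1 runs 4 units, time = 4
  J2 runs 4 units, time = 8
  J3 runs 4 units, time = 12
  J1 runs 4 units, time = 16
  J2 runs 4 units, time = 20
  J3 runs 3 units, time = 23
  J1 runs 4 units, time = 27
  J2 runs 4 units, time = 31
  J1 runs 1 units, time = 32
Finish times: [32, 31, 23]
Average turnaround = 86/3 = 28.6667

28.6667


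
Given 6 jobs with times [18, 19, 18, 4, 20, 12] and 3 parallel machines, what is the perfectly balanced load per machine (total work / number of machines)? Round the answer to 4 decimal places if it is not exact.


Total processing time = 18 + 19 + 18 + 4 + 20 + 12 = 91
Number of machines = 3
Ideal balanced load = 91 / 3 = 30.3333

30.3333


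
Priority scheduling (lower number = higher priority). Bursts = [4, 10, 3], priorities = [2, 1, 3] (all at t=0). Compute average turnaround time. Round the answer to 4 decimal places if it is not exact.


Sort by priority (ascending = highest first):
Order: [(1, 10), (2, 4), (3, 3)]
Completion times:
  Priority 1, burst=10, C=10
  Priority 2, burst=4, C=14
  Priority 3, burst=3, C=17
Average turnaround = 41/3 = 13.6667

13.6667


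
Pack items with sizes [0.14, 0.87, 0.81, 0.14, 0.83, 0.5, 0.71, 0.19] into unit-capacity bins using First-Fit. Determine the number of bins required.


Place items sequentially using First-Fit:
  Item 0.14 -> new Bin 1
  Item 0.87 -> new Bin 2
  Item 0.81 -> Bin 1 (now 0.95)
  Item 0.14 -> new Bin 3
  Item 0.83 -> Bin 3 (now 0.97)
  Item 0.5 -> new Bin 4
  Item 0.71 -> new Bin 5
  Item 0.19 -> Bin 4 (now 0.69)
Total bins used = 5

5


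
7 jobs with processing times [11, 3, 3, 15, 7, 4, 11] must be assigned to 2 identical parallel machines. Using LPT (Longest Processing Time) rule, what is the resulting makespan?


Sort jobs in decreasing order (LPT): [15, 11, 11, 7, 4, 3, 3]
Assign each job to the least loaded machine:
  Machine 1: jobs [15, 7, 4], load = 26
  Machine 2: jobs [11, 11, 3, 3], load = 28
Makespan = max load = 28

28


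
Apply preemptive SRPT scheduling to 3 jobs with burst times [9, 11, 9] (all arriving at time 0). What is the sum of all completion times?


Since all jobs arrive at t=0, SRPT equals SPT ordering.
SPT order: [9, 9, 11]
Completion times:
  Job 1: p=9, C=9
  Job 2: p=9, C=18
  Job 3: p=11, C=29
Total completion time = 9 + 18 + 29 = 56

56


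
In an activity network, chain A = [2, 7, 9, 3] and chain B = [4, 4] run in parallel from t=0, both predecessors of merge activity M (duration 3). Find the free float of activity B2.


ES(B2) = sum of predecessors on chain B = 4
EF(B2) = ES + duration = 4 + 4 = 8
Successor of B2 is M. ES(M) = max(sum(A), sum(B)) = max(21, 8) = 21
Free float = ES(successor) - EF(current) = 21 - 8 = 13

13


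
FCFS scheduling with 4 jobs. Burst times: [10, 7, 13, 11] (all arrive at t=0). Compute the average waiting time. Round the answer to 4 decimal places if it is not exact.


FCFS order (as given): [10, 7, 13, 11]
Waiting times:
  Job 1: wait = 0
  Job 2: wait = 10
  Job 3: wait = 17
  Job 4: wait = 30
Sum of waiting times = 57
Average waiting time = 57/4 = 14.25

14.25


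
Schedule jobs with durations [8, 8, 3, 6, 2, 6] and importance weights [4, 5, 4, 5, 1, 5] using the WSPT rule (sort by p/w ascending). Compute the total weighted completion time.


Compute p/w ratios and sort ascending (WSPT): [(3, 4), (6, 5), (6, 5), (8, 5), (8, 4), (2, 1)]
Compute weighted completion times:
  Job (p=3,w=4): C=3, w*C=4*3=12
  Job (p=6,w=5): C=9, w*C=5*9=45
  Job (p=6,w=5): C=15, w*C=5*15=75
  Job (p=8,w=5): C=23, w*C=5*23=115
  Job (p=8,w=4): C=31, w*C=4*31=124
  Job (p=2,w=1): C=33, w*C=1*33=33
Total weighted completion time = 404

404


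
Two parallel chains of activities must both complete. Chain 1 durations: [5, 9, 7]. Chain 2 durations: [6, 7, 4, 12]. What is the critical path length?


Path A total = 5 + 9 + 7 = 21
Path B total = 6 + 7 + 4 + 12 = 29
Critical path = longest path = max(21, 29) = 29

29


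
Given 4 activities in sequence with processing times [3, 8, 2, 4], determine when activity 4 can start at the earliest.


Activity 4 starts after activities 1 through 3 complete.
Predecessor durations: [3, 8, 2]
ES = 3 + 8 + 2 = 13

13


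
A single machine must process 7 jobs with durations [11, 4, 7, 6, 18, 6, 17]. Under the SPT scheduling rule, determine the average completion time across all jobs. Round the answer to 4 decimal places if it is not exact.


Sort jobs by processing time (SPT order): [4, 6, 6, 7, 11, 17, 18]
Compute completion times sequentially:
  Job 1: processing = 4, completes at 4
  Job 2: processing = 6, completes at 10
  Job 3: processing = 6, completes at 16
  Job 4: processing = 7, completes at 23
  Job 5: processing = 11, completes at 34
  Job 6: processing = 17, completes at 51
  Job 7: processing = 18, completes at 69
Sum of completion times = 207
Average completion time = 207/7 = 29.5714

29.5714


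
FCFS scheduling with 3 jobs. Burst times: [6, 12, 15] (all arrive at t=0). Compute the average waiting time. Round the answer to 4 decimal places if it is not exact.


FCFS order (as given): [6, 12, 15]
Waiting times:
  Job 1: wait = 0
  Job 2: wait = 6
  Job 3: wait = 18
Sum of waiting times = 24
Average waiting time = 24/3 = 8.0

8.0


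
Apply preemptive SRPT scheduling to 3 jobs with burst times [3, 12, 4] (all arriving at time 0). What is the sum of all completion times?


Since all jobs arrive at t=0, SRPT equals SPT ordering.
SPT order: [3, 4, 12]
Completion times:
  Job 1: p=3, C=3
  Job 2: p=4, C=7
  Job 3: p=12, C=19
Total completion time = 3 + 7 + 19 = 29

29


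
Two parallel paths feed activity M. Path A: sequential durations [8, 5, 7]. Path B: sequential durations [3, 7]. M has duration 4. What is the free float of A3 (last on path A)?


ES(A3) = sum of predecessors on chain A = 13
EF(A3) = ES + duration = 13 + 7 = 20
Successor of A3 is M. ES(M) = max(sum(A), sum(B)) = max(20, 10) = 20
Free float = ES(successor) - EF(current) = 20 - 20 = 0

0


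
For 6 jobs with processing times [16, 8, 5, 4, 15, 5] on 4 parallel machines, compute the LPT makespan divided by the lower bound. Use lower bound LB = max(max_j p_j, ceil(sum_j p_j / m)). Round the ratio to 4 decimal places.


LPT order: [16, 15, 8, 5, 5, 4]
Machine loads after assignment: [16, 15, 12, 10]
LPT makespan = 16
Lower bound = max(max_job, ceil(total/4)) = max(16, 14) = 16
Ratio = 16 / 16 = 1.0

1.0


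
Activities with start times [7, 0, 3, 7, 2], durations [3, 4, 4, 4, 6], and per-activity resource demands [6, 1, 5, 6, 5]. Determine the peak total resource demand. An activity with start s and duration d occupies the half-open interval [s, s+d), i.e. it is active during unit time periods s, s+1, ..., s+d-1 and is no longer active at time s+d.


Each activity i is active on [start_i, start_i + duration_i).
Compute total resource usage per time slot:
  t=0: active resources = [1], total = 1
  t=1: active resources = [1], total = 1
  t=2: active resources = [1, 5], total = 6
  t=3: active resources = [1, 5, 5], total = 11
  t=4: active resources = [5, 5], total = 10
  t=5: active resources = [5, 5], total = 10
  t=6: active resources = [5, 5], total = 10
  t=7: active resources = [6, 6, 5], total = 17
  t=8: active resources = [6, 6], total = 12
  t=9: active resources = [6, 6], total = 12
  t=10: active resources = [6], total = 6
Peak resource demand = 17

17


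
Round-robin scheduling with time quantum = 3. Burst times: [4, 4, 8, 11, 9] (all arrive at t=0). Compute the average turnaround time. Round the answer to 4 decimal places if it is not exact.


Time quantum = 3
Execution trace:
  J1 runs 3 units, time = 3
  J2 runs 3 units, time = 6
  J3 runs 3 units, time = 9
  J4 runs 3 units, time = 12
  J5 runs 3 units, time = 15
  J1 runs 1 units, time = 16
  J2 runs 1 units, time = 17
  J3 runs 3 units, time = 20
  J4 runs 3 units, time = 23
  J5 runs 3 units, time = 26
  J3 runs 2 units, time = 28
  J4 runs 3 units, time = 31
  J5 runs 3 units, time = 34
  J4 runs 2 units, time = 36
Finish times: [16, 17, 28, 36, 34]
Average turnaround = 131/5 = 26.2

26.2


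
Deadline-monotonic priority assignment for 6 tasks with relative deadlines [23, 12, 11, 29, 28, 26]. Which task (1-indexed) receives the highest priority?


Sort tasks by relative deadline (ascending):
  Task 3: deadline = 11
  Task 2: deadline = 12
  Task 1: deadline = 23
  Task 6: deadline = 26
  Task 5: deadline = 28
  Task 4: deadline = 29
Priority order (highest first): [3, 2, 1, 6, 5, 4]
Highest priority task = 3

3


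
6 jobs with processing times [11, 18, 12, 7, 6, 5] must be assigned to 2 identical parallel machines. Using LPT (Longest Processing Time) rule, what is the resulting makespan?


Sort jobs in decreasing order (LPT): [18, 12, 11, 7, 6, 5]
Assign each job to the least loaded machine:
  Machine 1: jobs [18, 7, 5], load = 30
  Machine 2: jobs [12, 11, 6], load = 29
Makespan = max load = 30

30


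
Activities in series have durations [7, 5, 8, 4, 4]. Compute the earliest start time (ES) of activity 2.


Activity 2 starts after activities 1 through 1 complete.
Predecessor durations: [7]
ES = 7 = 7

7


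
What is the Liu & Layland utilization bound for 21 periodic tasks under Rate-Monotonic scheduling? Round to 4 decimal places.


Compute 2^(1/21) = 1.0335577830
Subtract 1: 1.0335577830 - 1 = 0.0335577830
Multiply by n: 21 * 0.0335577830 = 0.7047134430
Round to 4 dp: 0.7047

0.7047


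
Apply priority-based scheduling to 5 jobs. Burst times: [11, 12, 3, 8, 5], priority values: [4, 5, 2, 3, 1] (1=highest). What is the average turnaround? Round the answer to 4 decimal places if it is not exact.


Sort by priority (ascending = highest first):
Order: [(1, 5), (2, 3), (3, 8), (4, 11), (5, 12)]
Completion times:
  Priority 1, burst=5, C=5
  Priority 2, burst=3, C=8
  Priority 3, burst=8, C=16
  Priority 4, burst=11, C=27
  Priority 5, burst=12, C=39
Average turnaround = 95/5 = 19.0

19.0


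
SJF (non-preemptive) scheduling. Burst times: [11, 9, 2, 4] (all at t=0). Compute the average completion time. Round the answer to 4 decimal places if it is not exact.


SJF order (ascending): [2, 4, 9, 11]
Completion times:
  Job 1: burst=2, C=2
  Job 2: burst=4, C=6
  Job 3: burst=9, C=15
  Job 4: burst=11, C=26
Average completion = 49/4 = 12.25

12.25


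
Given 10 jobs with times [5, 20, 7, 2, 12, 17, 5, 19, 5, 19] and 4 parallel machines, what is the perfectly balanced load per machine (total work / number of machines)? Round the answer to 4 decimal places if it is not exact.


Total processing time = 5 + 20 + 7 + 2 + 12 + 17 + 5 + 19 + 5 + 19 = 111
Number of machines = 4
Ideal balanced load = 111 / 4 = 27.75

27.75


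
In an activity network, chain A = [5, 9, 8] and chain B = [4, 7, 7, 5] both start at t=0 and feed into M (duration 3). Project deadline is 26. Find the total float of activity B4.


Forward pass: ES(B4) = sum of predecessors on chain B = 18
EF = ES + duration = 18 + 5 = 23
Backward pass: LF(M) = deadline = 26; LS(M) = 26 - 3 = 23
LF(B4) = LS(M) - sum(successors on chain B) = 23 - 0 = 23
LS = LF - duration = 23 - 5 = 18
Total float = LS - ES = 18 - 18 = 0

0


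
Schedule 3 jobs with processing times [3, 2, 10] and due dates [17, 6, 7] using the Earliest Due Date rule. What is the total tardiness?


Sort by due date (EDD order): [(2, 6), (10, 7), (3, 17)]
Compute completion times and tardiness:
  Job 1: p=2, d=6, C=2, tardiness=max(0,2-6)=0
  Job 2: p=10, d=7, C=12, tardiness=max(0,12-7)=5
  Job 3: p=3, d=17, C=15, tardiness=max(0,15-17)=0
Total tardiness = 5

5


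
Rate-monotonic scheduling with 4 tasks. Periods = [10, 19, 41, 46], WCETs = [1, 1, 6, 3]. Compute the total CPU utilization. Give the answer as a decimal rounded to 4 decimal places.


Compute individual utilizations (exact fractions):
  Task 1: C/T = 1/10 (approx. 0.1)
  Task 2: C/T = 1/19 (approx. 0.0526)
  Task 3: C/T = 6/41 (approx. 0.1463)
  Task 4: C/T = 3/46 (approx. 0.0652)
Total utilization U = 1/10 + 1/19 + 6/41 + 3/46 = 32626/89585
Rounded to 4 decimal places: U = 0.3642
RM (Liu & Layland) bound for 4 tasks = 0.756828; compare with U = 32626/89585 (approx. 0.364190)
U <= bound, so schedulable by RM sufficient condition.

0.3642
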